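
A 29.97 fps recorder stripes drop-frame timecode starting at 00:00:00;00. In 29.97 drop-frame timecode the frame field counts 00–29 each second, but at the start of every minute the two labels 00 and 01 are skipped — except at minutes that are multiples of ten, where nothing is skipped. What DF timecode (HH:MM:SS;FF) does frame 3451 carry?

Each 10-minute DF block holds 10 × 60 × 30 − 9 × 2 = 17982 frames. 3451 ÷ 17982 → 0 full blocks, remainder 3451.
Within the partial block the first minute is 1800 frames and each further minute 1798, so 1 further minute boundary passed. Total skipped labels = 18 × 0 + 2 × 1 = 2.
Non-drop label index = 3451 + 2 = 3453; at 30 labels/s that is 00:01:55:03, i.e. DF 00:01:55;03.

00:01:55;03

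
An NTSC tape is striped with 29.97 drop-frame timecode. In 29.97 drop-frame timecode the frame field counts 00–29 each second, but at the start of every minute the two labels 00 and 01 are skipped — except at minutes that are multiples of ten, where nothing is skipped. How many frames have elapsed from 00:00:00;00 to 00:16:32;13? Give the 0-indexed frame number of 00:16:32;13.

29743

As if non-drop at 30 labels/s: (0 × 3600 + 16 × 60 + 32) × 30 + 13 = 29773.
Minute boundaries passed: 16; those not divisible by 10: 16 − 1 = 15; dropped labels = 2 × 15 = 30.
Actual frame index = 29773 − 30 = 29743.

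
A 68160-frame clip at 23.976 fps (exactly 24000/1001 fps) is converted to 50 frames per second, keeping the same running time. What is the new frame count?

142142 frames

Target frames = source frames × (target rate / source rate) = 68160 × (50)/(24000/1001) = 68160 × 1001/480 = 142142.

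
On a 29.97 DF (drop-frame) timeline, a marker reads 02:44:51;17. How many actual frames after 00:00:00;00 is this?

296451

As if non-drop at 30 labels/s: (2 × 3600 + 44 × 60 + 51) × 30 + 17 = 296747.
Minute boundaries passed: 164; those not divisible by 10: 164 − 16 = 148; dropped labels = 2 × 148 = 296.
Actual frame index = 296747 − 296 = 296451.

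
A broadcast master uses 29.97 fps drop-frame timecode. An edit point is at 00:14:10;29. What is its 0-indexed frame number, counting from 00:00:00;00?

25503

Complete 10-minute blocks: 1, each 17982 frames → 17982.
Remaining 4 whole minutes in the current block: 1800 + 3 × 1798 = 7194 frames.
Within the current minute: 10 × 30 + 29 − 2 = 327 (labels ;00/;01 skipped at this minute). Total = 17982 + 7194 + 327 = 25503.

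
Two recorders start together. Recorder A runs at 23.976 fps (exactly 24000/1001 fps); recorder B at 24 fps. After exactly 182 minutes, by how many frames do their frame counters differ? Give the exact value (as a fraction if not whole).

2880/11 frames

182 min = 10920 s.
A emits 24000/1001 × 10920 = 2880000/11 frames; B emits 24 × 10920 = 262080.
Difference = 2880/11 frames (≈ 261.8182); B is ahead of A.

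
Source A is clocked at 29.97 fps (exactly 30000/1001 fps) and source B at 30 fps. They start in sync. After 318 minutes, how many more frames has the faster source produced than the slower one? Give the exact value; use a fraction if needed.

572400/1001 frames

318 min = 19080 s.
A emits 30000/1001 × 19080 = 572400000/1001 frames; B emits 30 × 19080 = 572400.
Difference = 572400/1001 frames (≈ 571.8282); B is ahead of A.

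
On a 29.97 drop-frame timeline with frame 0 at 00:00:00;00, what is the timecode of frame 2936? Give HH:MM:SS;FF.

Each 10-minute DF block holds 10 × 60 × 30 − 9 × 2 = 17982 frames. 2936 ÷ 17982 → 0 full blocks, remainder 2936.
Within the partial block the first minute is 1800 frames and each further minute 1798, so 1 further minute boundary passed. Total skipped labels = 18 × 0 + 2 × 1 = 2.
Non-drop label index = 2936 + 2 = 2938; at 30 labels/s that is 00:01:37:28, i.e. DF 00:01:37;28.

00:01:37;28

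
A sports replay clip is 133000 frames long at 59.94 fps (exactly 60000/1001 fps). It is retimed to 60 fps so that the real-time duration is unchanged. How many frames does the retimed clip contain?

Target frames = source frames × (target rate / source rate) = 133000 × (60)/(60000/1001) = 133000 × 1001/1000 = 133133.

133133 frames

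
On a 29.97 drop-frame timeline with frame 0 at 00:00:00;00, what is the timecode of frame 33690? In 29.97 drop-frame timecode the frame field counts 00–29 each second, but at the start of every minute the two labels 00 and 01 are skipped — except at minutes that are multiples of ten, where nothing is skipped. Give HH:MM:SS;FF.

00:18:44;04

Ten DF minutes hold 17982 frames, so frame 33690 lies in block 1 (frames 17982–35963) with 15708 frames into that block.
The block's first minute is 1800 frames and the rest 1798 each; 15708 frames reaches minute 8, so 1 × 18 + 8 × 2 = 34 labels have been skipped so far.
Adding those back, label number 33690 + 34 = 33724 at 30 labels/s is 1124 s + 4 f = 0 h 18 min 44 s frame 4, i.e. 00:18:44;04.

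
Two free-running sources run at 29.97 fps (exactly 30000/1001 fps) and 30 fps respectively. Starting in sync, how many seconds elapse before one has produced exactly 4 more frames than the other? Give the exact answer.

2002/15 seconds

The gap grows by |30 − 30000/1001| = 30/1001 frames per second.
Time for a 4-frame gap: 4 ÷ (30/1001) = 2002/15 s.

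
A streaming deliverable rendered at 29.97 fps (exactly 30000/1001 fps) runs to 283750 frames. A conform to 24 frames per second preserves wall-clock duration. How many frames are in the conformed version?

Target frames = source frames × (target rate / source rate) = 283750 × (24)/(30000/1001) = 283750 × 1001/1250 = 227227.

227227 frames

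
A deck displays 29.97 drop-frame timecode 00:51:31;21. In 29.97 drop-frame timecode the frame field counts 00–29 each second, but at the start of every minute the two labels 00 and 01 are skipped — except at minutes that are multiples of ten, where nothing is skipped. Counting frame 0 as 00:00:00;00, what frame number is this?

92659

As if non-drop at 30 labels/s: (0 × 3600 + 51 × 60 + 31) × 30 + 21 = 92751.
Minute boundaries passed: 51; those not divisible by 10: 51 − 5 = 46; dropped labels = 2 × 46 = 92.
Actual frame index = 92751 − 92 = 92659.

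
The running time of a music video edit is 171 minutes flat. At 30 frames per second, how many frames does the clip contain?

307800 frames

171 min = 10260 s.
Frames = 10260 × 30 = 307800.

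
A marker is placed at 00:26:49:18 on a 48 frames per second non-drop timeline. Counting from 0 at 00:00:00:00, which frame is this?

Total seconds to the label: (0 × 3600 + 26 × 60 + 49) = 1609.
Frame index = 1609 × 48 + 18 = 77250.

frame 77250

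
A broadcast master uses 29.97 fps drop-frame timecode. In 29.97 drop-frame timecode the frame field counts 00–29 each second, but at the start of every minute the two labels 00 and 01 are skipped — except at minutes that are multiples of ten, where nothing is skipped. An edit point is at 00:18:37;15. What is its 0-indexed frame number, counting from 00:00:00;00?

Complete 10-minute blocks: 1, each 17982 frames → 17982.
Remaining 8 whole minutes in the current block: 1800 + 7 × 1798 = 14386 frames.
Within the current minute: 37 × 30 + 15 − 2 = 1123 (labels ;00/;01 skipped at this minute). Total = 17982 + 14386 + 1123 = 33491.

33491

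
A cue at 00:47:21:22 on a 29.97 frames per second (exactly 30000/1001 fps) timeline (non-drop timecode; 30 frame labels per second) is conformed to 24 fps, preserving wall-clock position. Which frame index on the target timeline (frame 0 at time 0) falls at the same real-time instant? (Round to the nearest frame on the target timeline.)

frame 68270

Source frame index: (0×3600 + 47×60 + 21) × 30 + 22 = 85252.
Real time: 85252 / (30000/1001) = 21334313/7500 s.
Target frame: (21334313/7500) × (24) = 42668626/625 ≈ 68269.802 → 68270.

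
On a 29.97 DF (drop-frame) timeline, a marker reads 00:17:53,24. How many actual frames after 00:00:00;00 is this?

32182

As if non-drop at 30 labels/s: (0 × 3600 + 17 × 60 + 53) × 30 + 24 = 32214.
Minute boundaries passed: 17; those not divisible by 10: 17 − 1 = 16; dropped labels = 2 × 16 = 32.
Actual frame index = 32214 − 32 = 32182.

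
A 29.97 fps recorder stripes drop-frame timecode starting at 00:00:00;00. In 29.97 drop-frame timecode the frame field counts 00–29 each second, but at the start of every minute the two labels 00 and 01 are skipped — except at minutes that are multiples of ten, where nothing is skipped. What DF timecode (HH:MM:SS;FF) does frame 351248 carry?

03:15:20;00

Each 10-minute DF block holds 10 × 60 × 30 − 9 × 2 = 17982 frames. 351248 ÷ 17982 → 19 full blocks, remainder 9590.
Within the partial block the first minute is 1800 frames and each further minute 1798, so 5 further minute boundaries passed. Total skipped labels = 18 × 19 + 2 × 5 = 352.
Non-drop label index = 351248 + 352 = 351600; at 30 labels/s that is 03:15:20:00, i.e. DF 03:15:20;00.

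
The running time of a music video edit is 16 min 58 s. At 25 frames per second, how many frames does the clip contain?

25450 frames

16 min 58 s = 1018 s.
Frames = 1018 × 25 = 25450.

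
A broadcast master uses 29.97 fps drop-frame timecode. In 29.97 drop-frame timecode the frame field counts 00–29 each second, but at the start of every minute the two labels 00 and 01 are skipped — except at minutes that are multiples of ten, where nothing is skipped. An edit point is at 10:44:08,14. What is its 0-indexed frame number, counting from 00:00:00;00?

1158294

As if non-drop at 30 labels/s: (10 × 3600 + 44 × 60 + 8) × 30 + 14 = 1159454.
Minute boundaries passed: 644; those not divisible by 10: 644 − 64 = 580; dropped labels = 2 × 580 = 1160.
Actual frame index = 1159454 − 1160 = 1158294.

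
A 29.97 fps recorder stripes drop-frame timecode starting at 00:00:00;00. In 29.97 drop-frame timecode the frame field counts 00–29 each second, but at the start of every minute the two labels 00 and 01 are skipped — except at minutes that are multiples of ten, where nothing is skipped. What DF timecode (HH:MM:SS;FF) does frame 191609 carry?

Ten DF minutes hold 17982 frames, so frame 191609 lies in block 10 (frames 179820–197801) with 11789 frames into that block.
The block's first minute is 1800 frames and the rest 1798 each; 11789 frames reaches minute 6, so 10 × 18 + 6 × 2 = 192 labels have been skipped so far.
Adding those back, label number 191609 + 192 = 191801 at 30 labels/s is 6393 s + 11 f = 1 h 46 min 33 s frame 11, i.e. 01:46:33;11.

01:46:33;11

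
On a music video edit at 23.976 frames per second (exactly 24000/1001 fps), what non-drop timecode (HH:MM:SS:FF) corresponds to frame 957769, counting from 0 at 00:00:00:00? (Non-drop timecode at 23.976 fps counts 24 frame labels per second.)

11:05:07:01

957769 ÷ 24 = 39907 full seconds, remainder 1 frame.
39907 s = 11 h 5 min 7 s.
Timecode: 11:05:07:01.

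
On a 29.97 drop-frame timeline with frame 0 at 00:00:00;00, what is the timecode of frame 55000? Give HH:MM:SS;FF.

00:30:35;04

Each 10-minute DF block holds 10 × 60 × 30 − 9 × 2 = 17982 frames. 55000 ÷ 17982 → 3 full blocks, remainder 1054.
Within the partial block the first minute is 1800 frames and each further minute 1798, so 0 further minute boundaries passed. Total skipped labels = 18 × 3 + 2 × 0 = 54.
Non-drop label index = 55000 + 54 = 55054; at 30 labels/s that is 00:30:35:04, i.e. DF 00:30:35;04.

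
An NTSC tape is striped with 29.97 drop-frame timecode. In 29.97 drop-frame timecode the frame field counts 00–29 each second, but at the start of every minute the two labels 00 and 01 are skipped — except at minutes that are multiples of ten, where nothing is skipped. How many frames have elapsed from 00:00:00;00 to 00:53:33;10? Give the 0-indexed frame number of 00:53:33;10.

96304

As if non-drop at 30 labels/s: (0 × 3600 + 53 × 60 + 33) × 30 + 10 = 96400.
Minute boundaries passed: 53; those not divisible by 10: 53 − 5 = 48; dropped labels = 2 × 48 = 96.
Actual frame index = 96400 − 96 = 96304.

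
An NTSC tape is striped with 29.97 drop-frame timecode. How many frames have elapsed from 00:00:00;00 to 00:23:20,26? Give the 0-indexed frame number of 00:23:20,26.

Complete 10-minute blocks: 2, each 17982 frames → 35964.
Remaining 3 whole minutes in the current block: 1800 + 2 × 1798 = 5396 frames.
Within the current minute: 20 × 30 + 26 − 2 = 624 (labels ;00/;01 skipped at this minute). Total = 35964 + 5396 + 624 = 41984.

41984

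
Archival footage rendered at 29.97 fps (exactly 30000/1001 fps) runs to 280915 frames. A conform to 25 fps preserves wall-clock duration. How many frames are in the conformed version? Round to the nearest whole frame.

234330 frames

Frames at target rate = 280915 × (25) / (30000/1001) = 56239183/240 ≈ 234329.929.
Nearest whole frame: 234330.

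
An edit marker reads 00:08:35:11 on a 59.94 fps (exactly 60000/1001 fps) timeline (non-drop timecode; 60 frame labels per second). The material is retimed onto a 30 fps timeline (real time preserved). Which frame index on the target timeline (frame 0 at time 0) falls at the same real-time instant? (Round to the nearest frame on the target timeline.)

frame 15471

Source frame index: (0×3600 + 8×60 + 35) × 60 + 11 = 30911.
Real time: 30911 / (60000/1001) = 30941911/60000 s.
Target frame: (30941911/60000) × (30) = 30941911/2000 ≈ 15470.956 → 15471.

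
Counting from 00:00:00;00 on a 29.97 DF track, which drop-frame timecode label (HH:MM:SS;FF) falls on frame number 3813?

Ten DF minutes hold 17982 frames, so frame 3813 lies in block 0 (frames 0–17981) with 3813 frames into that block.
The block's first minute is 1800 frames and the rest 1798 each; 3813 frames reaches minute 2, so 0 × 18 + 2 × 2 = 4 labels have been skipped so far.
Adding those back, label number 3813 + 4 = 3817 at 30 labels/s is 127 s + 7 f = 0 h 2 min 7 s frame 7, i.e. 00:02:07;07.

00:02:07;07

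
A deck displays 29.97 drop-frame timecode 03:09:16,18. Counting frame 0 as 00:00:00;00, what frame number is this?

340356

Complete 10-minute blocks: 18, each 17982 frames → 323676.
Remaining 9 whole minutes in the current block: 1800 + 8 × 1798 = 16184 frames.
Within the current minute: 16 × 30 + 18 − 2 = 496 (labels ;00/;01 skipped at this minute). Total = 323676 + 16184 + 496 = 340356.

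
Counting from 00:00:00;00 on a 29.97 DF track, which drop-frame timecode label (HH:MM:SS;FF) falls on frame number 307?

Ten DF minutes hold 17982 frames, so frame 307 lies in block 0 (frames 0–17981) with 307 frames into that block.
The block's first minute is 1800 frames and the rest 1798 each; 307 frames reaches minute 0, so 0 × 18 + 0 × 2 = 0 labels have been skipped so far.
Adding those back, label number 307 + 0 = 307 at 30 labels/s is 10 s + 7 f = 0 h 0 min 10 s frame 7, i.e. 00:00:10;07.

00:00:10;07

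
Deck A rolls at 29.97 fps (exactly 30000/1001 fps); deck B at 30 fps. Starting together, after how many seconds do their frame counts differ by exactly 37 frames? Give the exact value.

The gap grows by |30 − 30000/1001| = 30/1001 frames per second.
Time for a 37-frame gap: 37 ÷ (30/1001) = 37037/30 s.

37037/30 seconds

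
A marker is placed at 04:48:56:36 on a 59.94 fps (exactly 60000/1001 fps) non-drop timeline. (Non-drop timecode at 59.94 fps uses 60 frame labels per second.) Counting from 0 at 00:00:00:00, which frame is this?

frame 1040196

Total seconds to the label: (4 × 3600 + 48 × 60 + 56) = 17336.
Frame index = 17336 × 60 + 36 = 1040196.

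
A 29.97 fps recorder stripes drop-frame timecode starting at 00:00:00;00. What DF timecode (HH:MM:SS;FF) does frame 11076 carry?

00:06:09;18

Ten DF minutes hold 17982 frames, so frame 11076 lies in block 0 (frames 0–17981) with 11076 frames into that block.
The block's first minute is 1800 frames and the rest 1798 each; 11076 frames reaches minute 6, so 0 × 18 + 6 × 2 = 12 labels have been skipped so far.
Adding those back, label number 11076 + 12 = 11088 at 30 labels/s is 369 s + 18 f = 0 h 6 min 9 s frame 18, i.e. 00:06:09;18.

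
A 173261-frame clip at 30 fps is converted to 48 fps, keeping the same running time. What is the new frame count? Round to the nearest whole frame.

Frames at target rate = 173261 × (48) / (30) = 1386088/5 ≈ 277217.600.
Nearest whole frame: 277218.

277218 frames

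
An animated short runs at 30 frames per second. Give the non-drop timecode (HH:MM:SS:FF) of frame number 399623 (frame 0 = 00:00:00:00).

03:42:00:23

399623 ÷ 30 = 13320 full seconds, remainder 23 frames.
13320 s = 3 h 42 min 0 s.
Timecode: 03:42:00:23.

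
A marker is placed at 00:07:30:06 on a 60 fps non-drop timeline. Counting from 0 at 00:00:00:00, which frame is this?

Total seconds to the label: (0 × 3600 + 7 × 60 + 30) = 450.
Frame index = 450 × 60 + 6 = 27006.

frame 27006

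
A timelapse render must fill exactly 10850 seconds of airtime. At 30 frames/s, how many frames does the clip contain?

Frames = 10850 × 30 = 325500.

325500 frames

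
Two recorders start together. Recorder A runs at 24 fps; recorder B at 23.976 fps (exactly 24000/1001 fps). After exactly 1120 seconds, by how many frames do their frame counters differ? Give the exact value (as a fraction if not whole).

A emits 24 × 1120 = 26880 frames; B emits 24000/1001 × 1120 = 3840000/143.
Difference = 3840/143 frames (≈ 26.8531); B is behind A.

3840/143 frames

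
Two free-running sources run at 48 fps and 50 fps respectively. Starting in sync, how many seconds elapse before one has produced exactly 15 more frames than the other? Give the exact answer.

7.5 seconds

The gap grows by |50 − 48| = 2 frames per second.
Time for a 15-frame gap: 15 ÷ (2) = 7.5 s.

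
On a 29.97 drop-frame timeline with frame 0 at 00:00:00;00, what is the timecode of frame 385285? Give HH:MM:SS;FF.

03:34:15;21

Each 10-minute DF block holds 10 × 60 × 30 − 9 × 2 = 17982 frames. 385285 ÷ 17982 → 21 full blocks, remainder 7663.
Within the partial block the first minute is 1800 frames and each further minute 1798, so 4 further minute boundaries passed. Total skipped labels = 18 × 21 + 2 × 4 = 386.
Non-drop label index = 385285 + 386 = 385671; at 30 labels/s that is 03:34:15:21, i.e. DF 03:34:15;21.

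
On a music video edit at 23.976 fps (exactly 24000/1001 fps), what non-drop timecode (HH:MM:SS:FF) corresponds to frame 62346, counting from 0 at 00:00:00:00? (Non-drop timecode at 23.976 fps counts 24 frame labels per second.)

62346 ÷ 24 = 2597 full seconds, remainder 18 frames.
2597 s = 0 h 43 min 17 s.
Timecode: 00:43:17:18.

00:43:17:18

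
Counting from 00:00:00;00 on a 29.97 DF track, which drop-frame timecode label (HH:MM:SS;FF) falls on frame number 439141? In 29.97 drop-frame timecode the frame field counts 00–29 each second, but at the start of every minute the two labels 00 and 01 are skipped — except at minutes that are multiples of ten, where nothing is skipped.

04:04:12;21

Each 10-minute DF block holds 10 × 60 × 30 − 9 × 2 = 17982 frames. 439141 ÷ 17982 → 24 full blocks, remainder 7573.
Within the partial block the first minute is 1800 frames and each further minute 1798, so 4 further minute boundaries passed. Total skipped labels = 18 × 24 + 2 × 4 = 440.
Non-drop label index = 439141 + 440 = 439581; at 30 labels/s that is 04:04:12:21, i.e. DF 04:04:12;21.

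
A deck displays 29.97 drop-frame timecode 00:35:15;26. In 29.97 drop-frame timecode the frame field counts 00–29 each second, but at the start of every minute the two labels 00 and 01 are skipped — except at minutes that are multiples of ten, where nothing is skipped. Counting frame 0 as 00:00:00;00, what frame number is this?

Complete 10-minute blocks: 3, each 17982 frames → 53946.
Remaining 5 whole minutes in the current block: 1800 + 4 × 1798 = 8992 frames.
Within the current minute: 15 × 30 + 26 − 2 = 474 (labels ;00/;01 skipped at this minute). Total = 53946 + 8992 + 474 = 63412.

63412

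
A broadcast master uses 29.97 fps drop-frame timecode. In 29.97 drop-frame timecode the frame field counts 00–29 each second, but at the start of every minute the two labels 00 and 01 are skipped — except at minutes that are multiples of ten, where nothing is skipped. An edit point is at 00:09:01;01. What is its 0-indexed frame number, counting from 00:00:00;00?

As if non-drop at 30 labels/s: (0 × 3600 + 9 × 60 + 1) × 30 + 1 = 16231.
Minute boundaries passed: 9; those not divisible by 10: 9 − 0 = 9; dropped labels = 2 × 9 = 18.
Actual frame index = 16231 − 18 = 16213.

16213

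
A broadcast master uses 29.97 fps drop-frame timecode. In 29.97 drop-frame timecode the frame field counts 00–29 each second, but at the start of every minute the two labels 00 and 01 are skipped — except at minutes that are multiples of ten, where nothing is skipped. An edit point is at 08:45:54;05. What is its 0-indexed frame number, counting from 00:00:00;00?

945679

Complete 10-minute blocks: 52, each 17982 frames → 935064.
Remaining 5 whole minutes in the current block: 1800 + 4 × 1798 = 8992 frames.
Within the current minute: 54 × 30 + 5 − 2 = 1623 (labels ;00/;01 skipped at this minute). Total = 935064 + 8992 + 1623 = 945679.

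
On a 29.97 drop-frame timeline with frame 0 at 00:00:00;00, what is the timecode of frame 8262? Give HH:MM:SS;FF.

00:04:35;20

Ten DF minutes hold 17982 frames, so frame 8262 lies in block 0 (frames 0–17981) with 8262 frames into that block.
The block's first minute is 1800 frames and the rest 1798 each; 8262 frames reaches minute 4, so 0 × 18 + 4 × 2 = 8 labels have been skipped so far.
Adding those back, label number 8262 + 8 = 8270 at 30 labels/s is 275 s + 20 f = 0 h 4 min 35 s frame 20, i.e. 00:04:35;20.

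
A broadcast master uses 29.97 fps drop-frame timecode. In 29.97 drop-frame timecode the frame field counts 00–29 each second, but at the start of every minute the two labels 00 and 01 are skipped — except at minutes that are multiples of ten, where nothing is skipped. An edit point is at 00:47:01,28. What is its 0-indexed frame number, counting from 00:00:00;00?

As if non-drop at 30 labels/s: (0 × 3600 + 47 × 60 + 1) × 30 + 28 = 84658.
Minute boundaries passed: 47; those not divisible by 10: 47 − 4 = 43; dropped labels = 2 × 43 = 86.
Actual frame index = 84658 − 86 = 84572.

84572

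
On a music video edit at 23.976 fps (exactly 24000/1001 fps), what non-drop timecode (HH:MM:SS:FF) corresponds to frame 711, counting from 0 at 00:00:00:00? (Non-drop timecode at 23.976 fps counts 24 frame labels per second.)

00:00:29:15

711 ÷ 24 = 29 full seconds, remainder 15 frames.
29 s = 0 h 0 min 29 s.
Timecode: 00:00:29:15.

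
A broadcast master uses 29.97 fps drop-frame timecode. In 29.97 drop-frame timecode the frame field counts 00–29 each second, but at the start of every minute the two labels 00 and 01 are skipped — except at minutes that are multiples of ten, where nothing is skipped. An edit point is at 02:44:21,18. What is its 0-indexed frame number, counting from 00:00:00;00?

295552

As if non-drop at 30 labels/s: (2 × 3600 + 44 × 60 + 21) × 30 + 18 = 295848.
Minute boundaries passed: 164; those not divisible by 10: 164 − 16 = 148; dropped labels = 2 × 148 = 296.
Actual frame index = 295848 − 296 = 295552.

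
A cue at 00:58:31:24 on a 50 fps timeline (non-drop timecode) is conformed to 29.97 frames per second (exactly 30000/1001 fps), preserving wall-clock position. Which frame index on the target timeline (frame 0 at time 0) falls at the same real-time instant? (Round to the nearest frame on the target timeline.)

Source frame index: (0×3600 + 58×60 + 31) × 50 + 24 = 175574.
Real time: 175574 / (50) = 87787/25 s.
Target frame: (87787/25) × (30000/1001) = 15049200/143 ≈ 105239.161 → 105239.

frame 105239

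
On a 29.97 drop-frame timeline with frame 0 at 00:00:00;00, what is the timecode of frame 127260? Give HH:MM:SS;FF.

01:10:46;06

Each 10-minute DF block holds 10 × 60 × 30 − 9 × 2 = 17982 frames. 127260 ÷ 17982 → 7 full blocks, remainder 1386.
Within the partial block the first minute is 1800 frames and each further minute 1798, so 0 further minute boundaries passed. Total skipped labels = 18 × 7 + 2 × 0 = 126.
Non-drop label index = 127260 + 126 = 127386; at 30 labels/s that is 01:10:46:06, i.e. DF 01:10:46;06.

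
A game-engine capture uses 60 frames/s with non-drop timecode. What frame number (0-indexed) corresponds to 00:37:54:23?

136463

Total seconds to the label: (0 × 3600 + 37 × 60 + 54) = 2274.
Frame index = 2274 × 60 + 23 = 136463.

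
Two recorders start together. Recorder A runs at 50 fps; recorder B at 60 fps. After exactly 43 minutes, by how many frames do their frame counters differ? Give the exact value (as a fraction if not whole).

25800 frames

43 min = 2580 s.
A emits 50 × 2580 = 129000 frames; B emits 60 × 2580 = 154800.
Difference = 25800 frames; B is ahead of A.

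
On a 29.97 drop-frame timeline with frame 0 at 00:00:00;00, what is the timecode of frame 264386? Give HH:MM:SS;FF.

Each 10-minute DF block holds 10 × 60 × 30 − 9 × 2 = 17982 frames. 264386 ÷ 17982 → 14 full blocks, remainder 12638.
Within the partial block the first minute is 1800 frames and each further minute 1798, so 7 further minute boundaries passed. Total skipped labels = 18 × 14 + 2 × 7 = 266.
Non-drop label index = 264386 + 266 = 264652; at 30 labels/s that is 02:27:01:22, i.e. DF 02:27:01;22.

02:27:01;22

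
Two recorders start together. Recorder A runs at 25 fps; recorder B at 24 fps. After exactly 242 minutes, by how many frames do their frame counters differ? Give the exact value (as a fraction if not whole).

14520 frames

242 min = 14520 s.
A emits 25 × 14520 = 363000 frames; B emits 24 × 14520 = 348480.
Difference = 14520 frames; B is behind A.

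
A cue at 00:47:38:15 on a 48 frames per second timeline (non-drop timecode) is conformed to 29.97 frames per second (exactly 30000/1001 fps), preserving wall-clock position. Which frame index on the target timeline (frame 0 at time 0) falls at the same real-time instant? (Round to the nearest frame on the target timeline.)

frame 85664

Source frame index: (0×3600 + 47×60 + 38) × 48 + 15 = 137199.
Real time: 137199 / (48) = 45733/16 s.
Target frame: (45733/16) × (30000/1001) = 85749375/1001 ≈ 85663.711 → 85664.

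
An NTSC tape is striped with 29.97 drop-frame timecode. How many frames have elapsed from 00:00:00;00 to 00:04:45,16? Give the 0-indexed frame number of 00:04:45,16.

As if non-drop at 30 labels/s: (0 × 3600 + 4 × 60 + 45) × 30 + 16 = 8566.
Minute boundaries passed: 4; those not divisible by 10: 4 − 0 = 4; dropped labels = 2 × 4 = 8.
Actual frame index = 8566 − 8 = 8558.

8558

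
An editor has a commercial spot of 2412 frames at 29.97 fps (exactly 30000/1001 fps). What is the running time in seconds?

80.4804 seconds

Running time = 2412 / (30000/1001) = 80.4804 s.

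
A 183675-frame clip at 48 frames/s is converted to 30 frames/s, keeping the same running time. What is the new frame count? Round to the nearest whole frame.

Frames at target rate = 183675 × (30) / (48) = 918375/8 ≈ 114796.875.
Nearest whole frame: 114797.

114797 frames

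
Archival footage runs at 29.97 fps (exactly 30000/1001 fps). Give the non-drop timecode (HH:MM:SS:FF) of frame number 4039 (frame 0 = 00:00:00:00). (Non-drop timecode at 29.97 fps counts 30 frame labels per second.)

4039 ÷ 30 = 134 full seconds, remainder 19 frames.
134 s = 0 h 2 min 14 s.
Timecode: 00:02:14:19.

00:02:14:19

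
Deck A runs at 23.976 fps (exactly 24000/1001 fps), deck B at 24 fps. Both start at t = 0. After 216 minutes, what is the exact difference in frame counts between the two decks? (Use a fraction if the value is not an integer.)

216 min = 12960 s.
A emits 24000/1001 × 12960 = 311040000/1001 frames; B emits 24 × 12960 = 311040.
Difference = 311040/1001 frames (≈ 310.7293); B is ahead of A.

311040/1001 frames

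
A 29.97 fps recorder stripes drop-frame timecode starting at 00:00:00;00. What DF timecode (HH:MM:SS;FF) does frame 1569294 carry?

14:32:42;04

Each 10-minute DF block holds 10 × 60 × 30 − 9 × 2 = 17982 frames. 1569294 ÷ 17982 → 87 full blocks, remainder 4860.
Within the partial block the first minute is 1800 frames and each further minute 1798, so 2 further minute boundaries passed. Total skipped labels = 18 × 87 + 2 × 2 = 1570.
Non-drop label index = 1569294 + 1570 = 1570864; at 30 labels/s that is 14:32:42:04, i.e. DF 14:32:42;04.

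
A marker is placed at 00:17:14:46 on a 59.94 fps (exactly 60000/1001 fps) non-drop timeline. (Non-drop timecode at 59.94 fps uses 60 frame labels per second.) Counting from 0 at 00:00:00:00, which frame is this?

Total seconds to the label: (0 × 3600 + 17 × 60 + 14) = 1034.
Frame index = 1034 × 60 + 46 = 62086.

frame 62086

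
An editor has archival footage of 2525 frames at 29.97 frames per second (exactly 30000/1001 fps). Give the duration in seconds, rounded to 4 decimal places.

84.2508 seconds

Running time = 2525 × 1001/30000 = 101101/1200 s ≈ 84.2508 s.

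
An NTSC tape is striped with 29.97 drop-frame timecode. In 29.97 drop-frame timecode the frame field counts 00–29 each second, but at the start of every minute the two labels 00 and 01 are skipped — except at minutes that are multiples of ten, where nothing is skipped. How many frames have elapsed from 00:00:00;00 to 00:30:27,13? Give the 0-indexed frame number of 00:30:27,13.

Complete 10-minute blocks: 3, each 17982 frames → 53946.
Remaining 0 whole minutes in the current block: 0 frames.
Within the current minute: 27 × 30 + 13 = 823. Total = 53946 + 0 + 823 = 54769.

54769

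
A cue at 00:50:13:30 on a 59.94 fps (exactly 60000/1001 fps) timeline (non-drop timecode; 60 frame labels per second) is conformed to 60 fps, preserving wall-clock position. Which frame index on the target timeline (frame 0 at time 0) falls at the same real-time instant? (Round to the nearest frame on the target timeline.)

frame 180991

Source frame index: (0×3600 + 50×60 + 13) × 60 + 30 = 180810.
Real time: 180810 / (60000/1001) = 6033027/2000 s.
Target frame: (6033027/2000) × (60) = 18099081/100 ≈ 180990.810 → 180991.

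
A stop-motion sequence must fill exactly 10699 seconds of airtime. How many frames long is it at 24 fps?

256776 frames

Frames = 10699 × 24 = 256776.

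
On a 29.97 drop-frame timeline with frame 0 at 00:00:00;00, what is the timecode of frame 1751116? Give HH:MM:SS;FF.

Each 10-minute DF block holds 10 × 60 × 30 − 9 × 2 = 17982 frames. 1751116 ÷ 17982 → 97 full blocks, remainder 6862.
Within the partial block the first minute is 1800 frames and each further minute 1798, so 3 further minute boundaries passed. Total skipped labels = 18 × 97 + 2 × 3 = 1752.
Non-drop label index = 1751116 + 1752 = 1752868; at 30 labels/s that is 16:13:48:28, i.e. DF 16:13:48;28.

16:13:48;28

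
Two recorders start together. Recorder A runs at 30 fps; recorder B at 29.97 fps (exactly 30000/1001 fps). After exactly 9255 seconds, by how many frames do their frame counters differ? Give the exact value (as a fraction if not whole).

277650/1001 frames

A emits 30 × 9255 = 277650 frames; B emits 30000/1001 × 9255 = 277650000/1001.
Difference = 277650/1001 frames (≈ 277.3726); B is behind A.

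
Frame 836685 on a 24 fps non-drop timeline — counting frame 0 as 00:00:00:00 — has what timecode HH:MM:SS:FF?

09:41:01:21

836685 ÷ 24 = 34861 full seconds, remainder 21 frames.
34861 s = 9 h 41 min 1 s.
Timecode: 09:41:01:21.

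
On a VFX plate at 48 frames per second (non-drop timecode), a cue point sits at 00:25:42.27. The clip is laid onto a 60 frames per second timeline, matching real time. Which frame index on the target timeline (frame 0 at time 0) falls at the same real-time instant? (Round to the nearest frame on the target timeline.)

frame 92554

Source frame index: (0×3600 + 25×60 + 42) × 48 + 27 = 74043.
Real time: 74043 / (48) = 24681/16 s.
Target frame: (24681/16) × (60) = 370215/4 ≈ 92553.750 → 92554.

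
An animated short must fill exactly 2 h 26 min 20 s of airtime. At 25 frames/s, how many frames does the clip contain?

2 h 26 min 20 s = 8780 s.
Frames = 8780 × 25 = 219500.

219500 frames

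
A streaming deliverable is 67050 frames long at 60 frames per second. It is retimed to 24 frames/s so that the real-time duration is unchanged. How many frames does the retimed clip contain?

Target frames = source frames × (target rate / source rate) = 67050 × (24)/(60) = 67050 × 2/5 = 26820.

26820 frames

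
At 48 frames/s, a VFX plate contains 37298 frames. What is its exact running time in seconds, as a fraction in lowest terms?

18649/24 seconds

Running time = 37298 ÷ (48) = 37298 × 1/48 = 18649/24 s.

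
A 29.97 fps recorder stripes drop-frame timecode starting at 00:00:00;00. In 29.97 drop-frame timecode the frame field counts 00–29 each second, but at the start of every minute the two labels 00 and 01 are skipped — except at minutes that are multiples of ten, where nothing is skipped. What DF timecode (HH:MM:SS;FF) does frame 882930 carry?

Ten DF minutes hold 17982 frames, so frame 882930 lies in block 49 (frames 881118–899099) with 1812 frames into that block.
The block's first minute is 1800 frames and the rest 1798 each; 1812 frames reaches minute 1, so 49 × 18 + 1 × 2 = 884 labels have been skipped so far.
Adding those back, label number 882930 + 884 = 883814 at 30 labels/s is 29460 s + 14 f = 8 h 11 min 0 s frame 14, i.e. 08:11:00;14.

08:11:00;14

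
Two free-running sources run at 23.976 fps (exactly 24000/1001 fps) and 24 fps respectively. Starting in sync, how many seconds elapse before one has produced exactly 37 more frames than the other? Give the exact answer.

The gap grows by |24 − 24000/1001| = 24/1001 frames per second.
Time for a 37-frame gap: 37 ÷ (24/1001) = 37037/24 s.

37037/24 seconds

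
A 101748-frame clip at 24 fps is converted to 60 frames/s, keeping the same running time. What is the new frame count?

Frames at target rate = 101748 × (60) / (24) = 254370.

254370 frames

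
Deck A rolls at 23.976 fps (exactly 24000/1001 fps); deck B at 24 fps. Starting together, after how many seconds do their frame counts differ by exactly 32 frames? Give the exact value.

The gap grows by |24 − 24000/1001| = 24/1001 frames per second.
Time for a 32-frame gap: 32 ÷ (24/1001) = 4004/3 s.

4004/3 seconds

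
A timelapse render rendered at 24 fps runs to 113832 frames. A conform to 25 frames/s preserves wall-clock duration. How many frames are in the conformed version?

Target frames = source frames × (target rate / source rate) = 113832 × (25)/(24) = 113832 × 25/24 = 118575.

118575 frames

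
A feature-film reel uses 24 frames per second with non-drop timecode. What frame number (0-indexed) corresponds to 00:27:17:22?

Total seconds to the label: (0 × 3600 + 27 × 60 + 17) = 1637.
Frame index = 1637 × 24 + 22 = 39310.

39310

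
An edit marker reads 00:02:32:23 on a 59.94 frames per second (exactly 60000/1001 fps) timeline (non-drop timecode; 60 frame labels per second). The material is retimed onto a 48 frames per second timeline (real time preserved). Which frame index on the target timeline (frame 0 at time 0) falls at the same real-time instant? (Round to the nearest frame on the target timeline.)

Source frame index: (0×3600 + 2×60 + 32) × 60 + 23 = 9143.
Real time: 9143 / (60000/1001) = 9152143/60000 s.
Target frame: (9152143/60000) × (48) = 9152143/1250 ≈ 7321.714 → 7322.

frame 7322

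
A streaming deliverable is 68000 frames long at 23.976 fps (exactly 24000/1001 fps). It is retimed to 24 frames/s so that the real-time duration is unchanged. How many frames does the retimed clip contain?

Target frames = source frames × (target rate / source rate) = 68000 × (24)/(24000/1001) = 68000 × 1001/1000 = 68068.

68068 frames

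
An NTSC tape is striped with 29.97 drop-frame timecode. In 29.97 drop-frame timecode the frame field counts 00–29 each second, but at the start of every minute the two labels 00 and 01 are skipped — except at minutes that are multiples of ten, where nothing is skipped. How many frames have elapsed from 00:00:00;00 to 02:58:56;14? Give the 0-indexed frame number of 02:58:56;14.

321772

As if non-drop at 30 labels/s: (2 × 3600 + 58 × 60 + 56) × 30 + 14 = 322094.
Minute boundaries passed: 178; those not divisible by 10: 178 − 17 = 161; dropped labels = 2 × 161 = 322.
Actual frame index = 322094 − 322 = 321772.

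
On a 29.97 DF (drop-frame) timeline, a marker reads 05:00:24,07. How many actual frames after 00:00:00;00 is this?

540187

As if non-drop at 30 labels/s: (5 × 3600 + 0 × 60 + 24) × 30 + 7 = 540727.
Minute boundaries passed: 300; those not divisible by 10: 300 − 30 = 270; dropped labels = 2 × 270 = 540.
Actual frame index = 540727 − 540 = 540187.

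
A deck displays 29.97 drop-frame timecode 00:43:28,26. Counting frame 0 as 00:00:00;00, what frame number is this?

78188

As if non-drop at 30 labels/s: (0 × 3600 + 43 × 60 + 28) × 30 + 26 = 78266.
Minute boundaries passed: 43; those not divisible by 10: 43 − 4 = 39; dropped labels = 2 × 39 = 78.
Actual frame index = 78266 − 78 = 78188.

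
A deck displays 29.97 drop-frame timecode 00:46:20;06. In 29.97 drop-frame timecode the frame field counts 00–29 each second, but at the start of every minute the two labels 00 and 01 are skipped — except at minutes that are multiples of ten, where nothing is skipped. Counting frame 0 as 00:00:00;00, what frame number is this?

83322

As if non-drop at 30 labels/s: (0 × 3600 + 46 × 60 + 20) × 30 + 6 = 83406.
Minute boundaries passed: 46; those not divisible by 10: 46 − 4 = 42; dropped labels = 2 × 42 = 84.
Actual frame index = 83406 − 84 = 83322.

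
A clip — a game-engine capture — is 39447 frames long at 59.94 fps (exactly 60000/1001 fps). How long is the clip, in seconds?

658.10745 seconds

Running time = 39447 / (60000/1001) = 658.10745 s.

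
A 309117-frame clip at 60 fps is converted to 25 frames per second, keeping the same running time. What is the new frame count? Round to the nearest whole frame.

Frames at target rate = 309117 × (25) / (60) = 515195/4 ≈ 128798.750.
Nearest whole frame: 128799.

128799 frames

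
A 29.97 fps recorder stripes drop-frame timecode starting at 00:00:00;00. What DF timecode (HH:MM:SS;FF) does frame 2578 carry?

00:01:26;00

Each 10-minute DF block holds 10 × 60 × 30 − 9 × 2 = 17982 frames. 2578 ÷ 17982 → 0 full blocks, remainder 2578.
Within the partial block the first minute is 1800 frames and each further minute 1798, so 1 further minute boundary passed. Total skipped labels = 18 × 0 + 2 × 1 = 2.
Non-drop label index = 2578 + 2 = 2580; at 30 labels/s that is 00:01:26:00, i.e. DF 00:01:26;00.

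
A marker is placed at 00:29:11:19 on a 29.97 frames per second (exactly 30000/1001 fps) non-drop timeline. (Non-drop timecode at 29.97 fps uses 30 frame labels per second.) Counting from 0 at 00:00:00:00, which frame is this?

frame 52549

Total seconds to the label: (0 × 3600 + 29 × 60 + 11) = 1751.
Frame index = 1751 × 30 + 19 = 52549.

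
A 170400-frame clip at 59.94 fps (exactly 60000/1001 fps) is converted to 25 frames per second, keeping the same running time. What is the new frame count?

Target frames = source frames × (target rate / source rate) = 170400 × (25)/(60000/1001) = 170400 × 1001/2400 = 71071.

71071 frames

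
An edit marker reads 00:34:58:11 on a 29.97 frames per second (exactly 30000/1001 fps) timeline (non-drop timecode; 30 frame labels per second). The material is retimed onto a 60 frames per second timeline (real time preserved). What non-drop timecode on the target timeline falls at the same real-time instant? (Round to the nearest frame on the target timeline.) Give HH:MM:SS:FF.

Source frame index: (0×3600 + 34×60 + 58) × 30 + 11 = 62951.
Real time: 62951 / (30000/1001) = 63013951/30000 s.
Target frame: (63013951/30000) × (60) = 63013951/500 ≈ 126027.902 → 126028.
At 60 labels/s: frame 126028 → 00:35:00:28.

00:35:00:28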